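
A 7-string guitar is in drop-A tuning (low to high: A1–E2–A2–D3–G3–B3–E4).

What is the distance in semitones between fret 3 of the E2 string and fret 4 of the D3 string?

E2 at fret 3 → G2 (MIDI 43); D3 at fret 4 → F#3 (MIDI 54).
43 − 54 = -11, so the two pitches are 11 semitones apart, with F#3 the higher.

11 semitones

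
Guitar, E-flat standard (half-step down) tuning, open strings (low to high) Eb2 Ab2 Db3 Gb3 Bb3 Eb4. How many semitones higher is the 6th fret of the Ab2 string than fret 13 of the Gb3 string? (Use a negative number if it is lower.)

-17 semitones

Ab2 at fret 6 → D3 (MIDI 50); Gb3 at fret 13 → G4 (MIDI 67).
50 − 67 = -17, so the two pitches are 17 semitones apart.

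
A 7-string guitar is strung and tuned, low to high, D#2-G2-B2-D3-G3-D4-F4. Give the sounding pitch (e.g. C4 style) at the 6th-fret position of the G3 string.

C#4

Each fret is one semitone, so G3 + 6 = C#4.
(Equivalently spelled Db4.)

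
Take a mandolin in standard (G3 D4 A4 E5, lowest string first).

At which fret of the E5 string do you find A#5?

6

A#5 is 6 semitones above the open E5 (E–F–F#–G–G#–A–A#), so it sits at fret 6.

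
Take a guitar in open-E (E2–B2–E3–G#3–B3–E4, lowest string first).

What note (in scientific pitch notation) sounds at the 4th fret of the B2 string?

D#3

B2 is MIDI 47. Adding 4 gives 51, which is D#3.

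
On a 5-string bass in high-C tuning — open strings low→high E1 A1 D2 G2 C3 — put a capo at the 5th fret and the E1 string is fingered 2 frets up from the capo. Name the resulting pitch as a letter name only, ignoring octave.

B

The capo raises the open E1 by 5 semitones to A1; fretting 2 more gives E1 + 5 + 2 = E1 + 7 semitones, landing on B.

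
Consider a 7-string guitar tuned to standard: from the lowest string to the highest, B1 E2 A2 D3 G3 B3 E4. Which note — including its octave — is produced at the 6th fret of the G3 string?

C♯4

G3 is MIDI 55. Adding 6 gives 61, which is C♯4.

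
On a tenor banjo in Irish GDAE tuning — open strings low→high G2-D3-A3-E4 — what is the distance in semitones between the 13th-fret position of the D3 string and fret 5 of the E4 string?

6 semitones

D3 at fret 13 → D#4 (MIDI 63); E4 at fret 5 → A4 (MIDI 69).
63 − 69 = -6, so the two pitches are 6 semitones apart, with A4 the higher.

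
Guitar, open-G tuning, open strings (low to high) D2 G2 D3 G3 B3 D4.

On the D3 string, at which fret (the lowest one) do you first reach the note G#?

6

From D3, count semitones up the chromatic scale until reaching G#: D–D#–E–F–F#–G–G# — 6 steps.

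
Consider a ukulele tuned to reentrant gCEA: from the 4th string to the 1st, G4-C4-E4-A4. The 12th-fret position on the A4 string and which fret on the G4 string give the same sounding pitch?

A4 at fret 12 is A4 + 12 semitones = A5.
The open G4 string is 2 semitones below the open A4, so the same pitch on the G4 string lies at fret 12 + 2 = 14.

14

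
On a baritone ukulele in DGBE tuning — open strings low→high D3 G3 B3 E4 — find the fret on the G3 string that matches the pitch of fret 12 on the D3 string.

Fret 12 on D3 is MIDI 50 + 12 = 62 (D4). On the G3 string (open MIDI 55), that pitch is 62 − 55 = fret 7.

7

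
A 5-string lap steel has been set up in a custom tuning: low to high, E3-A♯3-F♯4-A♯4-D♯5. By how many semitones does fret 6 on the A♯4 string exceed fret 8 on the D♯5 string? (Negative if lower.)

A♯4 at fret 6 → E5 (MIDI 76); D♯5 at fret 8 → B5 (MIDI 83).
76 − 83 = -7, so the two pitches are 7 semitones apart.

-7 semitones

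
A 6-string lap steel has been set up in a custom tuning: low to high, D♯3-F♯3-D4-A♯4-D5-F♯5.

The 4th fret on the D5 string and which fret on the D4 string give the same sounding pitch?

D5 at fret 4 is D5 + 4 semitones = F♯5.
The open D4 string is 12 semitones below the open D5, so the same pitch on the D4 string lies at fret 4 + 12 = 16.

16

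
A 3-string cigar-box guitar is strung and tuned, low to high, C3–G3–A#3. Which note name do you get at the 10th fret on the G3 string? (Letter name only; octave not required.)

Each fret is one semitone, so G3 + 10 = F.

F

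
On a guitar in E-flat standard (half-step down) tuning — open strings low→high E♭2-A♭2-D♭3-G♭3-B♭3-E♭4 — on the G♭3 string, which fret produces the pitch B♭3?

4

B♭3 is 4 semitones above the open G♭3 (Gb–G–Ab–A–Bb), so it sits at fret 4.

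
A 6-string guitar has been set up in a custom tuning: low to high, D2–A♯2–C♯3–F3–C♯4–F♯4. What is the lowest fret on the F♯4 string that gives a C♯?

7

From F♯4, count semitones up the chromatic scale until reaching C♯: F#–G–G#–A–A#–B–C–C# — 7 steps.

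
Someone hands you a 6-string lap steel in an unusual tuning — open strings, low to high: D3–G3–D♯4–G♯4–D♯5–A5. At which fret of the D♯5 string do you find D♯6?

12

D♯6 is 12 semitones above the open D♯5 (D#–E–F–F#–…–C#–D–D#), so it sits at fret 12.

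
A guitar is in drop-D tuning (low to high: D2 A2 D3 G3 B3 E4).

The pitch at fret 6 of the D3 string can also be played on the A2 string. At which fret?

Fret 6 on D3 is MIDI 50 + 6 = 56 (G#3). On the A2 string (open MIDI 45), that pitch is 56 − 45 = fret 11.

11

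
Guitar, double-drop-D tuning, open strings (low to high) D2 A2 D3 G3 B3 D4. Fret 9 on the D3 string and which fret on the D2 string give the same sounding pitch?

Fret 9 on D3 is MIDI 50 + 9 = 59 (B3). On the D2 string (open MIDI 38), that pitch is 59 − 38 = fret 21.

21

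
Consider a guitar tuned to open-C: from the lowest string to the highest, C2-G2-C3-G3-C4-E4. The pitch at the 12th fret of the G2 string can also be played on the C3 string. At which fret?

7

Fret 12 on G2 is MIDI 43 + 12 = 55 (G3). On the C3 string (open MIDI 48), that pitch is 55 − 48 = fret 7.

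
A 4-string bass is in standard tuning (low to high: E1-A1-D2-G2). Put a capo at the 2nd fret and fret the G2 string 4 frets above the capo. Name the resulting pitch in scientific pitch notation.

The capo raises the open G2 by 2 semitones to A2; fretting 4 more gives G2 + 2 + 4 = G2 + 6 semitones = C#3.
(Also written Db.)

C#3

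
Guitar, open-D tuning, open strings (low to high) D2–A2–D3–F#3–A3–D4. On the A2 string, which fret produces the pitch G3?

10

G3 is 10 semitones above the open A2 (A–A#–B–C–…–F–F#–G), so it sits at fret 10.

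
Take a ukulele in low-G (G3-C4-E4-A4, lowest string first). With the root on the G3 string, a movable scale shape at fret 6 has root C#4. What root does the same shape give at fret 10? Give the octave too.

F4

Moving from fret 6 to fret 10 shifts the root by 4 semitones.
C#4 up 4 semitones is F4.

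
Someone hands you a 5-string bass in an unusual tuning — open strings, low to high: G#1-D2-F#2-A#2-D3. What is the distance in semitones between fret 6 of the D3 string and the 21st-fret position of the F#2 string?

7 semitones

D3 at fret 6 → G#3 (MIDI 56); F#2 at fret 21 → D#4 (MIDI 63).
56 − 63 = -7, so the two pitches are 7 semitones apart, with D#4 the higher.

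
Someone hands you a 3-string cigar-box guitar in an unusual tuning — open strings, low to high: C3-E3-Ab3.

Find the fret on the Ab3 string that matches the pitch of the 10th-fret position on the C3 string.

2

Fret 10 on C3 is MIDI 48 + 10 = 58 (Bb3). On the Ab3 string (open MIDI 56), that pitch is 58 − 56 = fret 2.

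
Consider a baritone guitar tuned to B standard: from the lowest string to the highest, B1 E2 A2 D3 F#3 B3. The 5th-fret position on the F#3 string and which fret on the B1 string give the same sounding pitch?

24

F#3 at fret 5 is F#3 + 5 semitones = B3.
The open B1 string is 19 semitones below the open F#3, so the same pitch on the B1 string lies at fret 5 + 19 = 24.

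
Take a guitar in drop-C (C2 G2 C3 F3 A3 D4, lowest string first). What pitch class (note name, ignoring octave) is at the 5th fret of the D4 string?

Each fret is one semitone, so D4 + 5 = G.

G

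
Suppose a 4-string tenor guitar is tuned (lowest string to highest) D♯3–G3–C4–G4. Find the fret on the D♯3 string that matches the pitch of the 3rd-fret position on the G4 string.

19

Fret 3 on G4 is MIDI 67 + 3 = 70 (A♯4). On the D♯3 string (open MIDI 51), that pitch is 70 − 51 = fret 19.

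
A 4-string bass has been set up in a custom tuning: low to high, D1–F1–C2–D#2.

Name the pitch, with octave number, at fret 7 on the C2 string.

Each fret is one semitone, so C2 + 7 = G2.

G2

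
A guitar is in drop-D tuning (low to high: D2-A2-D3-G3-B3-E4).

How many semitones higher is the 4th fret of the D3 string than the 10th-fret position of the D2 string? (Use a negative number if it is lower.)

6 semitones

D3 at fret 4 → F♯3 (MIDI 54); D2 at fret 10 → C3 (MIDI 48).
54 − 48 = 6, so the two pitches are 6 semitones apart.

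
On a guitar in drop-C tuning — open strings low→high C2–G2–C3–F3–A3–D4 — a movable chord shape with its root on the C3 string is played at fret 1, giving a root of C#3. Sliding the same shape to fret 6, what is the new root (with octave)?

Moving from fret 1 to fret 6 shifts the root by 5 semitones.
C#3 up 5 semitones is F#3.

F#3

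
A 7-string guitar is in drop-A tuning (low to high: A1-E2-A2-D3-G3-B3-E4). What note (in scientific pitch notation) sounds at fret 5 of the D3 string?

G3

The open D3 string plus 5 semitones: D–D#–E–F–F#–G.
No B→C boundary is crossed, so the octave stays at 3.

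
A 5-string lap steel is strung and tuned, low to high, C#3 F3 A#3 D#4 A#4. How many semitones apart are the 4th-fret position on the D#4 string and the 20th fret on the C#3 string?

D#4 at fret 4 → G4 (MIDI 67); C#3 at fret 20 → A4 (MIDI 69).
67 − 69 = -2, so the two pitches are 2 semitones apart, with A4 the higher.

2 semitones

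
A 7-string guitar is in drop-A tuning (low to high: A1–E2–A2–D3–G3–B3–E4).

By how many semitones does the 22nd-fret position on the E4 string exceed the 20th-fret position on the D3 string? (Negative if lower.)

E4 at fret 22 → D6 (MIDI 86); D3 at fret 20 → A♯4 (MIDI 70).
86 − 70 = 16, so the two pitches are 16 semitones apart.

16 semitones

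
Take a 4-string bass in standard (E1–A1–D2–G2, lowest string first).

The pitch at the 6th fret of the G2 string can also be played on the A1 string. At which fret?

16

G2 at fret 6 is G2 + 6 semitones = C♯3.
The open A1 string is 10 semitones below the open G2, so the same pitch on the A1 string lies at fret 6 + 10 = 16.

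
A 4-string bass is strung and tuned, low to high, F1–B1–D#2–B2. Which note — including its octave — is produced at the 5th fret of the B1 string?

The open B1 string plus 5 semitones: B–C–C#–D–D#–E.
The walk passes from B into C once, so the octave number goes from 1 to 2.

E2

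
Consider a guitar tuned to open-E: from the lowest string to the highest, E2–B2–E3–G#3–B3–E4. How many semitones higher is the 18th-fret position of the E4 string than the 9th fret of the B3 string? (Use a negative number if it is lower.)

14 semitones

E4 at fret 18 → A#5 (MIDI 82); B3 at fret 9 → G#4 (MIDI 68).
82 − 68 = 14, so the two pitches are 14 semitones apart.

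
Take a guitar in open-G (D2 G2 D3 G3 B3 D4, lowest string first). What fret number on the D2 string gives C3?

10

C3 is 10 semitones above the open D2 (D–D#–E–F–…–A#–B–C), so it sits at fret 10.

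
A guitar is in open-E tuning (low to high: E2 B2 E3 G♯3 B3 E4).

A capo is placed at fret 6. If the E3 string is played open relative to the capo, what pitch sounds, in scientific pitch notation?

A♯3

The capo raises the open E3 by 6 semitones to A♯3; fretting 0 more gives E3 + 6 + 0 = E3 + 6 semitones = A♯3.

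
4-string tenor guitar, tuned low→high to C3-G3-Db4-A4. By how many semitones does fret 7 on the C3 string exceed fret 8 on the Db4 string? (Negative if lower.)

C3 at fret 7 → G3 (MIDI 55); Db4 at fret 8 → A4 (MIDI 69).
55 − 69 = -14, so the two pitches are 14 semitones apart.

-14 semitones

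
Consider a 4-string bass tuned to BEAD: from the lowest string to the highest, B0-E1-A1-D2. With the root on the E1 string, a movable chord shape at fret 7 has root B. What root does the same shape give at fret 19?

B

Moving from fret 7 to fret 19 shifts the root by 12 semitones.
B up 12 semitones is B.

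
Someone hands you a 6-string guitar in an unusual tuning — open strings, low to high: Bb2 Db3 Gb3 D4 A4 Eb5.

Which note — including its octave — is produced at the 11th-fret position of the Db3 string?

C4

Db3 is MIDI 49. Adding 11 gives 60, which is C4.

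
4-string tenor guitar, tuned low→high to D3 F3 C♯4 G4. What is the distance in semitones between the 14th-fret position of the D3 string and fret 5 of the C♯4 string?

2 semitones

D3 at fret 14 → E4 (MIDI 64); C♯4 at fret 5 → F♯4 (MIDI 66).
64 − 66 = -2, so the two pitches are 2 semitones apart, with F♯4 the higher.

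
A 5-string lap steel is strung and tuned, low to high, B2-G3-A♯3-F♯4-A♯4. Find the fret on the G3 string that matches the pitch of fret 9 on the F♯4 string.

F♯4 at fret 9 is F♯4 + 9 semitones = D♯5.
The open G3 string is 11 semitones below the open F♯4, so the same pitch on the G3 string lies at fret 9 + 11 = 20.

20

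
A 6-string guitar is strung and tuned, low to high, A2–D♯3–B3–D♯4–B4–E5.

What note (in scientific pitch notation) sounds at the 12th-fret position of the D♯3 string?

D♯4

Each fret is one semitone, so D♯3 + 12 = D♯4.
(Equivalently spelled E♭4.)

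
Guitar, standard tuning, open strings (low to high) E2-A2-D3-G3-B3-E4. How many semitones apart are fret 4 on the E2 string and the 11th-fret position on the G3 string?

E2 at fret 4 → G#2 (MIDI 44); G3 at fret 11 → F#4 (MIDI 66).
44 − 66 = -22, so the two pitches are 22 semitones apart, with F#4 the higher.

22 semitones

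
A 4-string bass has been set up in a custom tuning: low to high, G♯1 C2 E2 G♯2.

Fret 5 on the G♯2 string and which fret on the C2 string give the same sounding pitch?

13

Fret 5 on G♯2 is MIDI 44 + 5 = 49 (C♯3). On the C2 string (open MIDI 36), that pitch is 49 − 36 = fret 13.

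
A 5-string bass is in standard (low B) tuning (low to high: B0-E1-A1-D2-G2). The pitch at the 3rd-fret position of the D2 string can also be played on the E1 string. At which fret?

13

Fret 3 on D2 is MIDI 38 + 3 = 41 (F2). On the E1 string (open MIDI 28), that pitch is 41 − 28 = fret 13.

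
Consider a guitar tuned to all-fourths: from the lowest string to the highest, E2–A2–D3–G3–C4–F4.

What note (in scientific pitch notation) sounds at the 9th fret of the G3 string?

E4

G3 is MIDI 55. Adding 9 gives 64, which is E4.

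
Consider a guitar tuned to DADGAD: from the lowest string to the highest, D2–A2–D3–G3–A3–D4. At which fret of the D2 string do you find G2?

G2 is 5 semitones above the open D2 (D–D#–E–F–F#–G), so it sits at fret 5.

5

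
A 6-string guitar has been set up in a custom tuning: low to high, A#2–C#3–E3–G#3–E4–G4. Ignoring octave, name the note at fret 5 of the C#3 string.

C#3 is MIDI 49. Adding 5 gives 54; 54 mod 12 = 6, i.e. F#.
(Equivalently spelled Gb.)

F#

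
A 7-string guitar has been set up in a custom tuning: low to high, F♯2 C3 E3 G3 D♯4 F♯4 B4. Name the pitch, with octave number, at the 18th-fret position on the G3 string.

C♯5

The open G3 string plus 18 semitones: G–G#–A–A#–…–B–C–C#.
The walk passes from B into C 2 times, so the octave number goes from 3 to 5.
(Equivalently spelled D♭5.)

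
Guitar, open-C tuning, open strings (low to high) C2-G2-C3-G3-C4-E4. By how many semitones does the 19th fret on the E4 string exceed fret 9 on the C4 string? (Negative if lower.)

14 semitones

E4 at fret 19 → B5 (MIDI 83); C4 at fret 9 → A4 (MIDI 69).
83 − 69 = 14, so the two pitches are 14 semitones apart.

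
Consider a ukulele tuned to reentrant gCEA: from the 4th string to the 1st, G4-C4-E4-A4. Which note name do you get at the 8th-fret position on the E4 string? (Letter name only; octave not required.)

E4 is MIDI 64. Adding 8 gives 72; 72 mod 12 = 0, i.e. C.

C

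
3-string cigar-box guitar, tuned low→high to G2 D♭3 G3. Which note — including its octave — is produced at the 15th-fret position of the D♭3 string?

E4

D♭3 is MIDI 49. Adding 15 gives 64, which is E4.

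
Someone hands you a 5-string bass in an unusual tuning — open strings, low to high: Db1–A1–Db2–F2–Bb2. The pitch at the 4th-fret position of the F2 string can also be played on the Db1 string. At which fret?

20

Fret 4 on F2 is MIDI 41 + 4 = 45 (A2). On the Db1 string (open MIDI 25), that pitch is 45 − 25 = fret 20.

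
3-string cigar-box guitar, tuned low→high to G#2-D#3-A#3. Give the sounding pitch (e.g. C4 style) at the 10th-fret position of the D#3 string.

C#4

Each fret is one semitone, so D#3 + 10 = C#4.
(Equivalently spelled Db4.)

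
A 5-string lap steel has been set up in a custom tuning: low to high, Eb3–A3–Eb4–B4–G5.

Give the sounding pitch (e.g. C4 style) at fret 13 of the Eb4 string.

The open Eb4 string plus 13 semitones: Eb–E–F–Gb–…–D–Eb–E.
The walk passes from B into C once, so the octave number goes from 4 to 5.

E5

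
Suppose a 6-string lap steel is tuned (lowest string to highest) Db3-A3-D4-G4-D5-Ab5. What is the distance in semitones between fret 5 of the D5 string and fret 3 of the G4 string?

D5 at fret 5 → G5 (MIDI 79); G4 at fret 3 → Bb4 (MIDI 70).
79 − 70 = 9, so the two pitches are 9 semitones apart, with G5 the higher.

9 semitones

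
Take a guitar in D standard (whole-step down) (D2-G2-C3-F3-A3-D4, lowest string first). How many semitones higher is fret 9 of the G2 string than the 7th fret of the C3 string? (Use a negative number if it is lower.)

G2 at fret 9 → E3 (MIDI 52); C3 at fret 7 → G3 (MIDI 55).
52 − 55 = -3, so the two pitches are 3 semitones apart.

-3 semitones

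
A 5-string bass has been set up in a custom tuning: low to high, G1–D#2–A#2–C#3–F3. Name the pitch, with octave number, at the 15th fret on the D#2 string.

F#3

D#2 is MIDI 39. Adding 15 gives 54, which is F#3.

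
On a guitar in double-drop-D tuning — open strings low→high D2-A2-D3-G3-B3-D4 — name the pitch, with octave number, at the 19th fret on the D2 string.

A3

D2 is MIDI 38. Adding 19 gives 57, which is A3.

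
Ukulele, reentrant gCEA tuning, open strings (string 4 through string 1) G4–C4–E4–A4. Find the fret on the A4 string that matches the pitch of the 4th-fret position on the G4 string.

G4 at fret 4 is G4 + 4 semitones = B4.
The open A4 string is 2 semitones above the open G4, so the same pitch on the A4 string lies at fret 4 − 2 = 2.

2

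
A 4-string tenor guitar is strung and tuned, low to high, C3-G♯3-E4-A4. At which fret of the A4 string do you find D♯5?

6

D♯5 is 6 semitones above the open A4 (A–A#–B–C–C#–D–D#), so it sits at fret 6.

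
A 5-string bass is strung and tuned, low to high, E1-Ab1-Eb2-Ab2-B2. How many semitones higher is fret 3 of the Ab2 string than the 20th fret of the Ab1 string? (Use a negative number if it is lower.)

-5 semitones

Ab2 at fret 3 → B2 (MIDI 47); Ab1 at fret 20 → E3 (MIDI 52).
47 − 52 = -5, so the two pitches are 5 semitones apart.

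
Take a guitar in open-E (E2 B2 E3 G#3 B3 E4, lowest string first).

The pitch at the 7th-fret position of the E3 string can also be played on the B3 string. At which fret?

E3 at fret 7 is E3 + 7 semitones = B3.
The open B3 string is 7 semitones above the open E3, so the same pitch on the B3 string lies at fret 7 − 7 = 0.

0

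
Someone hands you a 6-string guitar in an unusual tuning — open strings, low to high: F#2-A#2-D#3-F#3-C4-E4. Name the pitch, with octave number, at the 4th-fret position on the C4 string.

E4

C4 is MIDI 60. Adding 4 gives 64, which is E4.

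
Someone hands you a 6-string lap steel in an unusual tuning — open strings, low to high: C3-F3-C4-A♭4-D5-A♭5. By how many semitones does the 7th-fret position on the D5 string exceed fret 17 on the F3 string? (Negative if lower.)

D5 at fret 7 → A5 (MIDI 81); F3 at fret 17 → B♭4 (MIDI 70).
81 − 70 = 11, so the two pitches are 11 semitones apart.

11 semitones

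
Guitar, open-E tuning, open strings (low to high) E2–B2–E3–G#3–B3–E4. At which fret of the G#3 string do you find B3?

3

B3 is 3 semitones above the open G#3 (G#–A–A#–B), so it sits at fret 3.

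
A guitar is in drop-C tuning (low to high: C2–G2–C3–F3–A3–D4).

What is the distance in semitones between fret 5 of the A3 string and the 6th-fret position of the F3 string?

A3 at fret 5 → D4 (MIDI 62); F3 at fret 6 → B3 (MIDI 59).
62 − 59 = 3, so the two pitches are 3 semitones apart, with D4 the higher.

3 semitones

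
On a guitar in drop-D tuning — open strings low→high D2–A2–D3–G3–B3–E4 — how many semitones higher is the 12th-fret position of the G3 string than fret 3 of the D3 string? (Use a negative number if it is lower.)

G3 at fret 12 → G4 (MIDI 67); D3 at fret 3 → F3 (MIDI 53).
67 − 53 = 14, so the two pitches are 14 semitones apart.

14 semitones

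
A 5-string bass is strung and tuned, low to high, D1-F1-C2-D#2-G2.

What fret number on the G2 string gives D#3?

D#3 is 8 semitones above the open G2 (G–G#–A–A#–B–C–C#–D–D#), so it sits at fret 8.

8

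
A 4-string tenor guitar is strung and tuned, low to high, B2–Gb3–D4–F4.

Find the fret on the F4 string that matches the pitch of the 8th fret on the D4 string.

D4 at fret 8 is D4 + 8 semitones = Bb4.
The open F4 string is 3 semitones above the open D4, so the same pitch on the F4 string lies at fret 8 − 3 = 5.

5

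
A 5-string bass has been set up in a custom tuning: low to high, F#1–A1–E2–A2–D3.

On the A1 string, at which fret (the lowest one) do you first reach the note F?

8

From A1, count semitones up the chromatic scale until reaching F: A–A#–B–C–C#–D–D#–E–F — 8 steps.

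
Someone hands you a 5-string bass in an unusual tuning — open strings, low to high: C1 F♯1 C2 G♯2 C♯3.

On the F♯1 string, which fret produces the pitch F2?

11

F2 is 11 semitones above the open F♯1 (F#–G–G#–A–…–D#–E–F), so it sits at fret 11.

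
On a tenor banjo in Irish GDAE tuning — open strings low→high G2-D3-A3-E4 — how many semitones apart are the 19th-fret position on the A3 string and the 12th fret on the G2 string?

21 semitones

A3 at fret 19 → E5 (MIDI 76); G2 at fret 12 → G3 (MIDI 55).
76 − 55 = 21, so the two pitches are 21 semitones apart, with E5 the higher.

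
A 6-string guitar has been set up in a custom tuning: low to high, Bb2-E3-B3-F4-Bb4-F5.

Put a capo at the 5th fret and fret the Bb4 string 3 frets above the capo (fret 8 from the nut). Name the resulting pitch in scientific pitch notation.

Gb5

The capo raises the open Bb4 by 5 semitones to Eb5; fretting 3 more gives Bb4 + 5 + 3 = Bb4 + 8 semitones = Gb5.
(Also written F#.)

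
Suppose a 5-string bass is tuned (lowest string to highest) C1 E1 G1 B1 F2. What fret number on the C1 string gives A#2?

A#2 is 22 semitones above the open C1 (C–C#–D–D#–…–G#–A–A#), so it sits at fret 22.

22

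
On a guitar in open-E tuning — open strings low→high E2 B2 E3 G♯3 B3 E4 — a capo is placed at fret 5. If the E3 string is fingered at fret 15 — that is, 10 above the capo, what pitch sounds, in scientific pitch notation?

The capo raises the open E3 by 5 semitones to A3; fretting 10 more gives E3 + 5 + 10 = E3 + 15 semitones = G4.

G4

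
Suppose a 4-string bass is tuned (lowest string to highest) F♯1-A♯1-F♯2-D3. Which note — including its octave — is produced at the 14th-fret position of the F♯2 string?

G♯3

F♯2 is MIDI 42. Adding 14 gives 56, which is G♯3.
(Equivalently spelled A♭3.)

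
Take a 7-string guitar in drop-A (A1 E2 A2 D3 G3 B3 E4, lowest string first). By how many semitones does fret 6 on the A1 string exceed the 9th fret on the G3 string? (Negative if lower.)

-25 semitones

A1 at fret 6 → D#2 (MIDI 39); G3 at fret 9 → E4 (MIDI 64).
39 − 64 = -25, so the two pitches are 25 semitones apart.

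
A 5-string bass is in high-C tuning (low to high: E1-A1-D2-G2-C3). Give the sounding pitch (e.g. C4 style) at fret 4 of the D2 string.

F#2

Each fret is one semitone, so D2 + 4 = F#2.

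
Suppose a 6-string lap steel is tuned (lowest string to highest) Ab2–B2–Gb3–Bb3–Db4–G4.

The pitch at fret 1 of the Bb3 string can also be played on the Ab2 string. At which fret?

Bb3 at fret 1 is Bb3 + 1 semitone = B3.
The open Ab2 string is 14 semitones below the open Bb3, so the same pitch on the Ab2 string lies at fret 1 + 14 = 15.

15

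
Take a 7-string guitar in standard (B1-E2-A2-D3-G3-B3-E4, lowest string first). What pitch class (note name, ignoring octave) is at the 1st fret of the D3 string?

D3 is MIDI 50. Adding 1 gives 51; 51 mod 12 = 3, i.e. D#.
(Equivalently spelled Eb.)

D#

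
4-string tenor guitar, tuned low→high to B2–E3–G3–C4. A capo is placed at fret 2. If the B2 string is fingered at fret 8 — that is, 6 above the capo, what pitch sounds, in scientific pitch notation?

The capo raises the open B2 by 2 semitones to D♭3; fretting 6 more gives B2 + 2 + 6 = B2 + 8 semitones = G3.

G3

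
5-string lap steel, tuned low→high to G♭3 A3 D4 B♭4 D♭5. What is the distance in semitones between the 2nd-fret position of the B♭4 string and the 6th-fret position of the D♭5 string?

7 semitones

B♭4 at fret 2 → C5 (MIDI 72); D♭5 at fret 6 → G5 (MIDI 79).
72 − 79 = -7, so the two pitches are 7 semitones apart, with G5 the higher.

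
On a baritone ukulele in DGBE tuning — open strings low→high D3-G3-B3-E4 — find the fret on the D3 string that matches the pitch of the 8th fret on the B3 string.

Fret 8 on B3 is MIDI 59 + 8 = 67 (G4). On the D3 string (open MIDI 50), that pitch is 67 − 50 = fret 17.

17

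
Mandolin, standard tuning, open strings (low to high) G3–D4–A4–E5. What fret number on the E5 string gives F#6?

14

F#6 is 14 semitones above the open E5 (E–F–F#–G–…–E–F–F#), so it sits at fret 14.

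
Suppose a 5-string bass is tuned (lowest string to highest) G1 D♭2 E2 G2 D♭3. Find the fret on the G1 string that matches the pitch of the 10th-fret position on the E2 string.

Fret 10 on E2 is MIDI 40 + 10 = 50 (D3). On the G1 string (open MIDI 31), that pitch is 50 − 31 = fret 19.

19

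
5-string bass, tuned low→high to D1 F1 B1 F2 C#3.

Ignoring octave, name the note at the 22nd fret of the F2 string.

D#

F2 is MIDI 41. Adding 22 gives 63; 63 mod 12 = 3, i.e. D#.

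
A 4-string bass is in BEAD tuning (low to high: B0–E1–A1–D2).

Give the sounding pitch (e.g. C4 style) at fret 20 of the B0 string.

The open B0 string plus 20 semitones: B–C–C#–D–…–F–F#–G.
The walk passes from B into C 2 times, so the octave number goes from 0 to 2.

G2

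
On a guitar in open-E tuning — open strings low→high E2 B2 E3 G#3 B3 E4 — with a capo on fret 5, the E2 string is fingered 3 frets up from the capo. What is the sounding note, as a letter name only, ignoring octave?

The capo raises the open E2 by 5 semitones to A2; fretting 3 more gives E2 + 5 + 3 = E2 + 8 semitones, landing on C.

C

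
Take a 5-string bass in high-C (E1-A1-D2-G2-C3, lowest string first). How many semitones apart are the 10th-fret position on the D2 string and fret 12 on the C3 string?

D2 at fret 10 → C3 (MIDI 48); C3 at fret 12 → C4 (MIDI 60).
48 − 60 = -12, so the two pitches are 12 semitones apart, with C4 the higher.

12 semitones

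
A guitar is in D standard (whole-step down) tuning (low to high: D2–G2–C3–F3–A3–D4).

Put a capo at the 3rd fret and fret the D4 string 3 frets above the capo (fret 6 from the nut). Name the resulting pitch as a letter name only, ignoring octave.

G♯

The capo raises the open D4 by 3 semitones to F4; fretting 3 more gives D4 + 3 + 3 = D4 + 6 semitones, landing on G♯.
(Also written A♭.)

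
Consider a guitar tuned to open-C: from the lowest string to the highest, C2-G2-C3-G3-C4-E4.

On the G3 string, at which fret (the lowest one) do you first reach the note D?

From G3, count semitones up the chromatic scale until reaching D: G–G#–A–A#–B–C–C#–D — 7 steps.

7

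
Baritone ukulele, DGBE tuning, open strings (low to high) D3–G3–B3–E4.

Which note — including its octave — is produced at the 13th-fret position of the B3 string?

C5

Each fret is one semitone, so B3 + 13 = C5.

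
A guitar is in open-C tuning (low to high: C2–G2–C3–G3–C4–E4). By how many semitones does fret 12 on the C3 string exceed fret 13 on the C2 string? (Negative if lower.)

C3 at fret 12 → C4 (MIDI 60); C2 at fret 13 → C#3 (MIDI 49).
60 − 49 = 11, so the two pitches are 11 semitones apart.

11 semitones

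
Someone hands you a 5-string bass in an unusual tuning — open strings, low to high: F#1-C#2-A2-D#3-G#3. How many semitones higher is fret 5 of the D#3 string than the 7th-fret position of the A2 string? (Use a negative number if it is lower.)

D#3 at fret 5 → G#3 (MIDI 56); A2 at fret 7 → E3 (MIDI 52).
56 − 52 = 4, so the two pitches are 4 semitones apart.

4 semitones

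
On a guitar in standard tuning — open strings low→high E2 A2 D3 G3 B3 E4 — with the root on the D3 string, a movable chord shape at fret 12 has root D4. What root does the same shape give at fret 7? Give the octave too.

A3

Moving from fret 12 to fret 7 shifts the root by -5 semitones.
D4 down 5 semitones is A3.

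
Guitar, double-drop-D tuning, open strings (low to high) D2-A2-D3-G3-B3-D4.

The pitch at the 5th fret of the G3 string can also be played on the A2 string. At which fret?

G3 at fret 5 is G3 + 5 semitones = C4.
The open A2 string is 10 semitones below the open G3, so the same pitch on the A2 string lies at fret 5 + 10 = 15.

15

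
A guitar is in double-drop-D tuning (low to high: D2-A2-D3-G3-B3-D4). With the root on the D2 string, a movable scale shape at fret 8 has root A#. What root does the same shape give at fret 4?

Moving from fret 8 to fret 4 shifts the root by -4 semitones.
A# down 4 semitones is F#.

F#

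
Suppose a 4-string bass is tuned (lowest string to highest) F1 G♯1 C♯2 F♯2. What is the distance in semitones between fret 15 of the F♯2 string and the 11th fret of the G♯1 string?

F♯2 at fret 15 → A3 (MIDI 57); G♯1 at fret 11 → G2 (MIDI 43).
57 − 43 = 14, so the two pitches are 14 semitones apart, with A3 the higher.

14 semitones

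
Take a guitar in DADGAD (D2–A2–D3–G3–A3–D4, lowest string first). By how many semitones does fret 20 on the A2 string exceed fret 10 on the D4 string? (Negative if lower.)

A2 at fret 20 → F4 (MIDI 65); D4 at fret 10 → C5 (MIDI 72).
65 − 72 = -7, so the two pitches are 7 semitones apart.

-7 semitones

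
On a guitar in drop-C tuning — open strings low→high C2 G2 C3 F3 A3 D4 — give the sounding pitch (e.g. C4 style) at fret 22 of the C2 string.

A#3

The open C2 string plus 22 semitones: C–C#–D–D#–…–G#–A–A#.
The walk passes from B into C once, so the octave number goes from 2 to 3.
(Equivalently spelled Bb3.)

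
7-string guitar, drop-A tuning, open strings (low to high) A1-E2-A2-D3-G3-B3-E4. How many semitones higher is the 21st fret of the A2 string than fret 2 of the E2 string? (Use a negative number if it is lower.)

A2 at fret 21 → F♯4 (MIDI 66); E2 at fret 2 → F♯2 (MIDI 42).
66 − 42 = 24, so the two pitches are 24 semitones apart.

24 semitones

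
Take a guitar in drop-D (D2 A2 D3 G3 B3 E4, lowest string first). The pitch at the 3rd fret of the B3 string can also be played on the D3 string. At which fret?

Fret 3 on B3 is MIDI 59 + 3 = 62 (D4). On the D3 string (open MIDI 50), that pitch is 62 − 50 = fret 12.

12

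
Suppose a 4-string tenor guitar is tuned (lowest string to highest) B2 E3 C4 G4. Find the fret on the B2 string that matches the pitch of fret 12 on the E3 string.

E3 at fret 12 is E3 + 12 semitones = E4.
The open B2 string is 5 semitones below the open E3, so the same pitch on the B2 string lies at fret 12 + 5 = 17.

17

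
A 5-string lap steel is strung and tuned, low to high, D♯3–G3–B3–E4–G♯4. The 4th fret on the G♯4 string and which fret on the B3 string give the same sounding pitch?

13

G♯4 at fret 4 is G♯4 + 4 semitones = C5.
The open B3 string is 9 semitones below the open G♯4, so the same pitch on the B3 string lies at fret 4 + 9 = 13.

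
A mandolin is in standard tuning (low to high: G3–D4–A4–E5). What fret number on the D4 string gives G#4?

6

G#4 is 6 semitones above the open D4 (D–D#–E–F–F#–G–G#), so it sits at fret 6.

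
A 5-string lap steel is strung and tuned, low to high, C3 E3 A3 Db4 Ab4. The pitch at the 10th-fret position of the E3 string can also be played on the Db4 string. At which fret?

1

Fret 10 on E3 is MIDI 52 + 10 = 62 (D4). On the Db4 string (open MIDI 61), that pitch is 62 − 61 = fret 1.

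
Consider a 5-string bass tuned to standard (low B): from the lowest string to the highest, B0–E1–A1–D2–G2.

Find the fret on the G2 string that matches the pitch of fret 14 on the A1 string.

4

A1 at fret 14 is A1 + 14 semitones = B2.
The open G2 string is 10 semitones above the open A1, so the same pitch on the G2 string lies at fret 14 − 10 = 4.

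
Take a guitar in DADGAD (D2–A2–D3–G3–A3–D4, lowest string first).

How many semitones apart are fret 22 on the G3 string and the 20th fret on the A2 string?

12 semitones

G3 at fret 22 → F5 (MIDI 77); A2 at fret 20 → F4 (MIDI 65).
77 − 65 = 12, so the two pitches are 12 semitones apart, with F5 the higher.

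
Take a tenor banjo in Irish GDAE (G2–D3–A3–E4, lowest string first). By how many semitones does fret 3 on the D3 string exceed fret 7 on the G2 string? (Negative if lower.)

3 semitones

D3 at fret 3 → F3 (MIDI 53); G2 at fret 7 → D3 (MIDI 50).
53 − 50 = 3, so the two pitches are 3 semitones apart.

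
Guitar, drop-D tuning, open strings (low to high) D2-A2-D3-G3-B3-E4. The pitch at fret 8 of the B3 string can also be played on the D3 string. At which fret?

17

B3 at fret 8 is B3 + 8 semitones = G4.
The open D3 string is 9 semitones below the open B3, so the same pitch on the D3 string lies at fret 8 + 9 = 17.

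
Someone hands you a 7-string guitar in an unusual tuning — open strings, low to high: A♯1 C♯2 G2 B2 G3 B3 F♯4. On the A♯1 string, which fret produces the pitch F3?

19

F3 is 19 semitones above the open A♯1 (A#–B–C–C#–…–D#–E–F), so it sits at fret 19.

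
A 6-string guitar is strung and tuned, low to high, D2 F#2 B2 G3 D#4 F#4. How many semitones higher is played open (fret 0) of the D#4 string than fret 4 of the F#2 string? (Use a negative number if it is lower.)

D#4 at fret 0 → D#4 (MIDI 63); F#2 at fret 4 → A#2 (MIDI 46).
63 − 46 = 17, so the two pitches are 17 semitones apart.

17 semitones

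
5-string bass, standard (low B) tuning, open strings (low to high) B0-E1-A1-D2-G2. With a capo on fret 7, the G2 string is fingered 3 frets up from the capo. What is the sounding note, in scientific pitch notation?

The capo raises the open G2 by 7 semitones to D3; fretting 3 more gives G2 + 7 + 3 = G2 + 10 semitones = F3.

F3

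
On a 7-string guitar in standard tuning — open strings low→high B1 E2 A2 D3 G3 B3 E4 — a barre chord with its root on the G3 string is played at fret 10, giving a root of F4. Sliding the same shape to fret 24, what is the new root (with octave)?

Moving from fret 10 to fret 24 shifts the root by 14 semitones.
F4 up 14 semitones is G5.

G5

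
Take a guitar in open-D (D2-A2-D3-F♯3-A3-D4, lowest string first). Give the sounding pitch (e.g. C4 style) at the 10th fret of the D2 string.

C3

The open D2 string plus 10 semitones: D–D#–E–F–…–A#–B–C.
The walk passes from B into C once, so the octave number goes from 2 to 3.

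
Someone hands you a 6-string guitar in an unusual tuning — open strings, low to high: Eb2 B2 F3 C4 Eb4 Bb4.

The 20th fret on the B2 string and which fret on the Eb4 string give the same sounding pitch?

Fret 20 on B2 is MIDI 47 + 20 = 67 (G4). On the Eb4 string (open MIDI 63), that pitch is 67 − 63 = fret 4.

4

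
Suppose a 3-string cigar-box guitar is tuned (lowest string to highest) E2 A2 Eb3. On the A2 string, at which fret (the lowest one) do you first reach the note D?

5

From A2, count semitones up the chromatic scale until reaching D: A–Bb–B–C–Db–D — 5 steps.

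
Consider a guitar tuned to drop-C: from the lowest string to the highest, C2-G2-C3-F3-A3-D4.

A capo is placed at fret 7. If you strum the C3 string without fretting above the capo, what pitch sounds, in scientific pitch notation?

G3

The capo raises the open C3 by 7 semitones to G3; fretting 0 more gives C3 + 7 + 0 = C3 + 7 semitones = G3.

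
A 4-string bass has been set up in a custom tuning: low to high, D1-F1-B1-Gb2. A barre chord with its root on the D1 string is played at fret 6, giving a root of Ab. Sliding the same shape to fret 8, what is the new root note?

Bb

Moving from fret 6 to fret 8 shifts the root by 2 semitones.
Ab up 2 semitones is Bb.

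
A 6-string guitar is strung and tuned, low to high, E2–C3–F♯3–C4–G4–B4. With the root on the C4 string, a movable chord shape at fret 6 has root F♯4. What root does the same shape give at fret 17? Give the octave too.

Moving from fret 6 to fret 17 shifts the root by 11 semitones.
F♯4 up 11 semitones is F5.

F5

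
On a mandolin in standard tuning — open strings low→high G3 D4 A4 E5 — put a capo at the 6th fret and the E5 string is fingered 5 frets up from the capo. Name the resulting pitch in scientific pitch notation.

D♯6

The capo raises the open E5 by 6 semitones to A♯5; fretting 5 more gives E5 + 6 + 5 = E5 + 11 semitones = D♯6.
(Also written E♭.)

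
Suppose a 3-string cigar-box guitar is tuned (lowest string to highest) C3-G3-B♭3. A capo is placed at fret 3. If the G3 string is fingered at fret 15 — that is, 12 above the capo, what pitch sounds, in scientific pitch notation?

B♭4

The capo raises the open G3 by 3 semitones to B♭3; fretting 12 more gives G3 + 3 + 12 = G3 + 15 semitones = B♭4.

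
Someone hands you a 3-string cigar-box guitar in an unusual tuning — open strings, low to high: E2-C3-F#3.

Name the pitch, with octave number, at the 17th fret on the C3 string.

Each fret is one semitone, so C3 + 17 = F4.

F4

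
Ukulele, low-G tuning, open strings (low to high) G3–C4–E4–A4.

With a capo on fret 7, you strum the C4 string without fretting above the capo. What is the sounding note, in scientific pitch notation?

G4

The capo raises the open C4 by 7 semitones to G4; fretting 0 more gives C4 + 7 + 0 = C4 + 7 semitones = G4.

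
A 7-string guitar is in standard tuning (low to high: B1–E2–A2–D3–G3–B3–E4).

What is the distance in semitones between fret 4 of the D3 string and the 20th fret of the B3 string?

D3 at fret 4 → F#3 (MIDI 54); B3 at fret 20 → G5 (MIDI 79).
54 − 79 = -25, so the two pitches are 25 semitones apart, with G5 the higher.

25 semitones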